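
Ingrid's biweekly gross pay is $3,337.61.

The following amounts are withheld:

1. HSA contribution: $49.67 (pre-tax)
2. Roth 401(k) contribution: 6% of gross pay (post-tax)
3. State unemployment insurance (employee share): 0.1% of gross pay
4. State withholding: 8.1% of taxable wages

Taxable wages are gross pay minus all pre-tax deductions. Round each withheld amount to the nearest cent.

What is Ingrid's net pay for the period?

$2,818.02

HSA contribution: $49.67
Taxable wages = $3,337.61 − $49.67 = $3,287.94
State withholding: $3,287.94 × 0.081 = $266.32
State unemployment insurance (employee share): $3,337.61 × 0.001 = $3.34
Roth 401(k) contribution: $3,337.61 × 0.06 = $200.26
Total deductions = $49.67 + $266.32 + $3.34 + $200.26 = $519.59
Net pay = $3,337.61 − $519.59 = $2,818.02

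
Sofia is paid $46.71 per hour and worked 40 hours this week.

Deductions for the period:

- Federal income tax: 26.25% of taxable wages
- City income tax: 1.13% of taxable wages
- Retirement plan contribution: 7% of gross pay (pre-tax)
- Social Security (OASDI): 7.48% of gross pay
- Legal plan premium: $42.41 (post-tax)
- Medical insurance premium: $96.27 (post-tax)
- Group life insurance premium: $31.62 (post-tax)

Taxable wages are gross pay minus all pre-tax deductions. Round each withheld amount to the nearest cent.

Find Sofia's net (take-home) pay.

Gross pay: 40 × $46.71 = $1,868.40
Retirement plan contribution: $1,868.40 × 0.07 = $130.79
Taxable wages = $1,868.40 − $130.79 = $1,737.61
Federal income tax: $1,737.61 × 0.2625 = $456.12
City income tax: $1,737.61 × 0.0113 = $19.63
Social Security (OASDI): $1,868.40 × 0.0748 = $139.76
Legal plan premium: $42.41
Group life insurance premium: $31.62
Medical insurance premium: $96.27
Total deductions = $130.79 + $456.12 + $19.63 + $139.76 + $42.41 + $31.62 + $96.27 = $916.60
Net pay = $1,868.40 − $916.60 = $951.80

$951.80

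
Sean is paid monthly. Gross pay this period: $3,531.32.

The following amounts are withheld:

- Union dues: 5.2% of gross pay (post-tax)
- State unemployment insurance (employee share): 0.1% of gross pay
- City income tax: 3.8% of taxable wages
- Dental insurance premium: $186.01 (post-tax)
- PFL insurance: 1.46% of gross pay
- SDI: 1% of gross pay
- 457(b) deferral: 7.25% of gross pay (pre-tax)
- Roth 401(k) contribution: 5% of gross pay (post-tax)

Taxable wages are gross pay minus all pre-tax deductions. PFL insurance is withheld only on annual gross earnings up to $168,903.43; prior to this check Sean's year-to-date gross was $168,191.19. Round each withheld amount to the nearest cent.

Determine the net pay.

457(b) deferral: $3,531.32 × 0.0725 = $256.02
Taxable wages = $3,531.32 − $256.02 = $3,275.30
City income tax: $3,275.30 × 0.038 = $124.46
PFL insurance: only $168,903.43 − $168,191.19 = $712.24 of this check is subject → $712.24 × 0.0146 = $10.40
SDI: $3,531.32 × 0.01 = $35.31
State unemployment insurance (employee share): $3,531.32 × 0.001 = $3.53
Dental insurance premium: $186.01
Roth 401(k) contribution: $3,531.32 × 0.05 = $176.57
Union dues: $3,531.32 × 0.052 = $183.63
Total deductions = $256.02 + $124.46 + $10.40 + $35.31 + $3.53 + $186.01 + $176.57 + $183.63 = $975.93
Net pay = $3,531.32 − $975.93 = $2,555.39

$2,555.39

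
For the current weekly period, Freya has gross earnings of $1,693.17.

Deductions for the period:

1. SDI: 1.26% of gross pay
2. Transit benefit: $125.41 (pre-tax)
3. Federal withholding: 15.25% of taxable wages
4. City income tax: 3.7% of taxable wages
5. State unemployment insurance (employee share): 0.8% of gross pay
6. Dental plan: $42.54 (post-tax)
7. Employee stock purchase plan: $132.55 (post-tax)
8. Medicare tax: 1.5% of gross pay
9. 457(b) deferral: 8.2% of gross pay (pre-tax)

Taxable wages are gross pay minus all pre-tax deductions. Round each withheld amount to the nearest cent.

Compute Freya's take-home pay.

457(b) deferral: $1,693.17 × 0.082 = $138.84
Transit benefit: $125.41
Pre-tax total = $138.84 + $125.41 = $264.25
Taxable wages = $1,693.17 − $264.25 = $1,428.92
City income tax: $1,428.92 × 0.037 = $52.87
Federal withholding: $1,428.92 × 0.1525 = $217.91
State unemployment insurance (employee share): $1,693.17 × 0.008 = $13.55
Medicare tax: $1,693.17 × 0.015 = $25.40
SDI: $1,693.17 × 0.0126 = $21.33
Employee stock purchase plan: $132.55
Dental plan: $42.54
Total deductions = $138.84 + $125.41 + $52.87 + $217.91 + $13.55 + $25.40 + $21.33 + $132.55 + $42.54 = $770.40
Net pay = $1,693.17 − $770.40 = $922.77

$922.77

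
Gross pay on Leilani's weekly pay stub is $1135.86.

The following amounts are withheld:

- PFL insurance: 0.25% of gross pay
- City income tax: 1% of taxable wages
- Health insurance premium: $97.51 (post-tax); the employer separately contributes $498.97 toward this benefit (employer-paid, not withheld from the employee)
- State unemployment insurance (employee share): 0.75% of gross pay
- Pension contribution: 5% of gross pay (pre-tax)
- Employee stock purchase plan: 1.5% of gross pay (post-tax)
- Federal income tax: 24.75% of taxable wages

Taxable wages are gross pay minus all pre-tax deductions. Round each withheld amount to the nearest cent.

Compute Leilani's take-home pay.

$675.30

Pension contribution: $1135.86 × 0.05 = $56.79
Taxable wages = $1135.86 − $56.79 = $1079.07
City income tax: $1079.07 × 0.01 = $10.79
Federal income tax: $1079.07 × 0.2475 = $267.07
State unemployment insurance (employee share): $1135.86 × 0.0075 = $8.52
PFL insurance: $1135.86 × 0.0025 = $2.84
Employee stock purchase plan: $1135.86 × 0.015 = $17.04
Health insurance premium: $97.51
(Employer's $498.97 toward health insurance premium is not withheld from the employee.)
Total deductions = $56.79 + $10.79 + $267.07 + $8.52 + $2.84 + $17.04 + $97.51 = $460.56
Net pay = $1135.86 − $460.56 = $675.30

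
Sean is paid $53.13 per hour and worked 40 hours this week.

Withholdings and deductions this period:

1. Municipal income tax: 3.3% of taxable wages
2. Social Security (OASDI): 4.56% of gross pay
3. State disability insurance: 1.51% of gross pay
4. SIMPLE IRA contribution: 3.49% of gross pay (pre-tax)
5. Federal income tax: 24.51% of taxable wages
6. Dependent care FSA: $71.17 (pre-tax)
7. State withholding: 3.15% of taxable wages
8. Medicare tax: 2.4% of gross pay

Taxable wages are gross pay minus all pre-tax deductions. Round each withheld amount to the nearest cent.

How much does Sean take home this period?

$1,186.89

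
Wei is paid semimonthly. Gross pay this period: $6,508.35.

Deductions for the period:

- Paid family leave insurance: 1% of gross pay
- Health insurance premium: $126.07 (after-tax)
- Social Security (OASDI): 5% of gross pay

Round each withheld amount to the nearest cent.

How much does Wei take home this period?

Paid family leave insurance: $6,508.35 × 0.01 = $65.08
Social Security (OASDI): $6,508.35 × 0.05 = $325.42
Health insurance premium: $126.07
Total deductions = $65.08 + $325.42 + $126.07 = $516.57
Net pay = $6,508.35 − $516.57 = $5,991.78

$5,991.78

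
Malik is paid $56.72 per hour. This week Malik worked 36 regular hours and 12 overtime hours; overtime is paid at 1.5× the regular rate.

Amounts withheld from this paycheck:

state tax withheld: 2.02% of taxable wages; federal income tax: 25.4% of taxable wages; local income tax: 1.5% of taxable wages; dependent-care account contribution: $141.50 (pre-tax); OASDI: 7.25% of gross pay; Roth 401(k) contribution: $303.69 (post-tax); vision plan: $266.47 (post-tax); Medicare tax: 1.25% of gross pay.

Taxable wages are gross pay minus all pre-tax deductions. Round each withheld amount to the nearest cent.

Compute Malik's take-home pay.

$1,246.01

Regular pay: 36 × $56.72 = $2,041.92
Overtime pay: 12 × $56.72 × 1.5 = $1,020.96
Gross pay = $2,041.92 + $1,020.96 = $3,062.88
Dependent-care account contribution: $141.50
Taxable wages = $3,062.88 − $141.50 = $2,921.38
State tax withheld: $2,921.38 × 0.0202 = $59.01
Local income tax: $2,921.38 × 0.015 = $43.82
Federal income tax: $2,921.38 × 0.254 = $742.03
Medicare tax: $3,062.88 × 0.0125 = $38.29
OASDI: $3,062.88 × 0.0725 = $222.06
Roth 401(k) contribution: $303.69
Vision plan: $266.47
Total deductions = $141.50 + $59.01 + $43.82 + $742.03 + $38.29 + $222.06 + $303.69 + $266.47 = $1,816.87
Net pay = $3,062.88 − $1,816.87 = $1,246.01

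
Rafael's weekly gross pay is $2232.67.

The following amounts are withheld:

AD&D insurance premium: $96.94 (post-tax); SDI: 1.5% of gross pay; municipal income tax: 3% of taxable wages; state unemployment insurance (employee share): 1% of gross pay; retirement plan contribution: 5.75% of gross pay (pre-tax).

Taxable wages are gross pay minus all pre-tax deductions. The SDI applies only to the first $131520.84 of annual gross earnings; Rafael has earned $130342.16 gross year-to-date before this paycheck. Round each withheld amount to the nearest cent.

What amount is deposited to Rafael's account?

$1904.21

Retirement plan contribution: $2232.67 × 0.0575 = $128.38
Taxable wages = $2232.67 − $128.38 = $2104.29
Municipal income tax: $2104.29 × 0.03 = $63.13
State unemployment insurance (employee share): $2232.67 × 0.01 = $22.33
SDI: only $131520.84 − $130342.16 = $1178.68 of this check is subject → $1178.68 × 0.015 = $17.68
AD&D insurance premium: $96.94
Total deductions = $128.38 + $63.13 + $22.33 + $17.68 + $96.94 = $328.46
Net pay = $2232.67 − $328.46 = $1904.21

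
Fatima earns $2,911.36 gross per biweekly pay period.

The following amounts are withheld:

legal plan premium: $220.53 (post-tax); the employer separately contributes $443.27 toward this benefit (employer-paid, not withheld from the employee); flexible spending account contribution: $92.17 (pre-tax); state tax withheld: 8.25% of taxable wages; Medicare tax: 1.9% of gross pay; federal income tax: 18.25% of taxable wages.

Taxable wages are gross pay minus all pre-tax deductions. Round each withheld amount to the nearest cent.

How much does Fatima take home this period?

$1,796.26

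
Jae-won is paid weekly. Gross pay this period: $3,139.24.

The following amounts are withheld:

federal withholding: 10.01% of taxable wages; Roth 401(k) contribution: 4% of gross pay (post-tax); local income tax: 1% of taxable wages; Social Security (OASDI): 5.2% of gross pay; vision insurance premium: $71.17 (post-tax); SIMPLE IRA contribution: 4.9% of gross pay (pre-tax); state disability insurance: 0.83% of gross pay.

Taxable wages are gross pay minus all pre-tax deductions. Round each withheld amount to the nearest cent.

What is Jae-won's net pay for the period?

$2,270.69

SIMPLE IRA contribution: $3,139.24 × 0.049 = $153.82
Taxable wages = $3,139.24 − $153.82 = $2,985.42
Local income tax: $2,985.42 × 0.01 = $29.85
Federal withholding: $2,985.42 × 0.1001 = $298.84
State disability insurance: $3,139.24 × 0.0083 = $26.06
Social Security (OASDI): $3,139.24 × 0.052 = $163.24
Vision insurance premium: $71.17
Roth 401(k) contribution: $3,139.24 × 0.04 = $125.57
Total deductions = $153.82 + $29.85 + $298.84 + $26.06 + $163.24 + $71.17 + $125.57 = $868.55
Net pay = $3,139.24 − $868.55 = $2,270.69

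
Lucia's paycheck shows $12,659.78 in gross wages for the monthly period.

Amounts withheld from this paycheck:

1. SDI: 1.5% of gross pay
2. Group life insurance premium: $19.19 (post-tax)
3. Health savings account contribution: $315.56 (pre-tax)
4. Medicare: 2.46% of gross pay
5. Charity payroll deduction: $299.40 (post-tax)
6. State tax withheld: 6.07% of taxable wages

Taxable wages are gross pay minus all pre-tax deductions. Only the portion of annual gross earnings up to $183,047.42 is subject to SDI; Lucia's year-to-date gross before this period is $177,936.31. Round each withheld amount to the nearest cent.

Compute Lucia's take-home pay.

Health savings account contribution: $315.56
Taxable wages = $12,659.78 − $315.56 = $12,344.22
State tax withheld: $12,344.22 × 0.0607 = $749.29
Medicare: $12,659.78 × 0.0246 = $311.43
SDI: only $183,047.42 − $177,936.31 = $5,111.11 of this check is subject → $5,111.11 × 0.015 = $76.67
Group life insurance premium: $19.19
Charity payroll deduction: $299.40
Total deductions = $315.56 + $749.29 + $311.43 + $76.67 + $19.19 + $299.40 = $1,771.54
Net pay = $12,659.78 − $1,771.54 = $10,888.24

$10,888.24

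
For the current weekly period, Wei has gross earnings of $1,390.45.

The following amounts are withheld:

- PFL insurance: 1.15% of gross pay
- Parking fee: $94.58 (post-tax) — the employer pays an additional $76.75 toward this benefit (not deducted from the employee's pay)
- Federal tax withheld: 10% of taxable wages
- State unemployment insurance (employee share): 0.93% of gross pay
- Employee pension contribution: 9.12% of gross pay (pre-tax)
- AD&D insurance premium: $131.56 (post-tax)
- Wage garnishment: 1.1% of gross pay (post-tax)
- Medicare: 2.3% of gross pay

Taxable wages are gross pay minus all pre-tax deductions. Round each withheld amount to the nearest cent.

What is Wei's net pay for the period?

$834.95

Employee pension contribution: $1,390.45 × 0.0912 = $126.81
Taxable wages = $1,390.45 − $126.81 = $1,263.64
Federal tax withheld: $1,263.64 × 0.1 = $126.36
PFL insurance: $1,390.45 × 0.0115 = $15.99
Medicare: $1,390.45 × 0.023 = $31.98
State unemployment insurance (employee share): $1,390.45 × 0.0093 = $12.93
Parking fee: $94.58
Wage garnishment: $1,390.45 × 0.011 = $15.29
AD&D insurance premium: $131.56
(Employer's $76.75 toward parking fee is not withheld from the employee.)
Total deductions = $126.81 + $126.36 + $15.99 + $31.98 + $12.93 + $94.58 + $15.29 + $131.56 = $555.50
Net pay = $1,390.45 − $555.50 = $834.95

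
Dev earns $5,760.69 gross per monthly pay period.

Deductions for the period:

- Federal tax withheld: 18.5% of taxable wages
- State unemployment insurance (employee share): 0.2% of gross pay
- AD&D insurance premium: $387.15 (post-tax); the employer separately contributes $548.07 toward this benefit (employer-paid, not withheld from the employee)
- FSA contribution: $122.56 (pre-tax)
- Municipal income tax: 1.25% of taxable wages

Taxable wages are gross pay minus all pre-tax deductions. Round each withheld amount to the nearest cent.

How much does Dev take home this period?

$4,125.93

FSA contribution: $122.56
Taxable wages = $5,760.69 − $122.56 = $5,638.13
Federal tax withheld: $5,638.13 × 0.185 = $1,043.05
Municipal income tax: $5,638.13 × 0.0125 = $70.48
State unemployment insurance (employee share): $5,760.69 × 0.002 = $11.52
AD&D insurance premium: $387.15
(Employer's $548.07 toward AD&D insurance premium is not withheld from the employee.)
Total deductions = $122.56 + $1,043.05 + $70.48 + $11.52 + $387.15 = $1,634.76
Net pay = $5,760.69 − $1,634.76 = $4,125.93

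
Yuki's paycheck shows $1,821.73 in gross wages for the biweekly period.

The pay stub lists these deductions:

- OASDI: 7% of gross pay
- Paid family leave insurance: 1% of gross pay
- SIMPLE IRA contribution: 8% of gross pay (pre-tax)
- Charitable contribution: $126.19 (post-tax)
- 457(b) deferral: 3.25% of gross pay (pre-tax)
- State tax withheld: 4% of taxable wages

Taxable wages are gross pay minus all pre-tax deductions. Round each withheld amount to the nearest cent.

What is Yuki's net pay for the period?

$1,280.18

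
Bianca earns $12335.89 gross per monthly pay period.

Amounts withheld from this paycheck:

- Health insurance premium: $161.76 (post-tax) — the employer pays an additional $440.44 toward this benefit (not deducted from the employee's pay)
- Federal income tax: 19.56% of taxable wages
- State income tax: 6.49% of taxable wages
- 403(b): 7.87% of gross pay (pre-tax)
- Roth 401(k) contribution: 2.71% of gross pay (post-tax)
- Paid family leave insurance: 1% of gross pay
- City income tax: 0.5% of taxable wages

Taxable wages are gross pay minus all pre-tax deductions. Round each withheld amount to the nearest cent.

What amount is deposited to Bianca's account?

$7728.21

403(b): $12335.89 × 0.0787 = $970.83
Taxable wages = $12335.89 − $970.83 = $11365.06
City income tax: $11365.06 × 0.005 = $56.83
Federal income tax: $11365.06 × 0.1956 = $2223.01
State income tax: $11365.06 × 0.0649 = $737.59
Paid family leave insurance: $12335.89 × 0.01 = $123.36
Health insurance premium: $161.76
Roth 401(k) contribution: $12335.89 × 0.0271 = $334.30
(Employer's $440.44 toward health insurance premium is not withheld from the employee.)
Total deductions = $970.83 + $56.83 + $2223.01 + $737.59 + $123.36 + $161.76 + $334.30 = $4607.68
Net pay = $12335.89 − $4607.68 = $7728.21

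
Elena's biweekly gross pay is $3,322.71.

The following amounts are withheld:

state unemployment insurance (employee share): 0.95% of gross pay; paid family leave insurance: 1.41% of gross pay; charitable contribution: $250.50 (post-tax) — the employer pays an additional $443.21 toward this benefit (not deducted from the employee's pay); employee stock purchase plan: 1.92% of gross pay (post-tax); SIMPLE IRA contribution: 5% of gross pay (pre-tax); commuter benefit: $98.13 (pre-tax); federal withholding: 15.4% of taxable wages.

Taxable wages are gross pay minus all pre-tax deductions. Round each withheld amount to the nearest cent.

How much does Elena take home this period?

$2,194.72

Commuter benefit: $98.13
SIMPLE IRA contribution: $3,322.71 × 0.05 = $166.14
Pre-tax total = $98.13 + $166.14 = $264.27
Taxable wages = $3,322.71 − $264.27 = $3,058.44
Federal withholding: $3,058.44 × 0.154 = $471.00
State unemployment insurance (employee share): $3,322.71 × 0.0095 = $31.57
Paid family leave insurance: $3,322.71 × 0.0141 = $46.85
Employee stock purchase plan: $3,322.71 × 0.0192 = $63.80
Charitable contribution: $250.50
(Employer's $443.21 toward charitable contribution is not withheld from the employee.)
Total deductions = $98.13 + $166.14 + $471.00 + $31.57 + $46.85 + $63.80 + $250.50 = $1,127.99
Net pay = $3,322.71 − $1,127.99 = $2,194.72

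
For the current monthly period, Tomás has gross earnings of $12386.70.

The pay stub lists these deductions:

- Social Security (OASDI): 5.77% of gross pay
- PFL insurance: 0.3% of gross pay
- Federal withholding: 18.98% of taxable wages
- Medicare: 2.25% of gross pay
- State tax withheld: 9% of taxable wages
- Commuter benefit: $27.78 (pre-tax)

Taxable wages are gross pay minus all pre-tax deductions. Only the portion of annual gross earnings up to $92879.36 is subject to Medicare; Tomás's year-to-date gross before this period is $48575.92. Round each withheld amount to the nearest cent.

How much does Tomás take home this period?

$7870.33

Commuter benefit: $27.78
Taxable wages = $12386.70 − $27.78 = $12358.92
State tax withheld: $12358.92 × 0.09 = $1112.30
Federal withholding: $12358.92 × 0.1898 = $2345.72
Social Security (OASDI): $12386.70 × 0.0577 = $714.71
Medicare: cap not yet reached, full $12386.70 is subject → $12386.70 × 0.0225 = $278.70
PFL insurance: $12386.70 × 0.003 = $37.16
Total deductions = $27.78 + $1112.30 + $2345.72 + $714.71 + $278.70 + $37.16 = $4516.37
Net pay = $12386.70 − $4516.37 = $7870.33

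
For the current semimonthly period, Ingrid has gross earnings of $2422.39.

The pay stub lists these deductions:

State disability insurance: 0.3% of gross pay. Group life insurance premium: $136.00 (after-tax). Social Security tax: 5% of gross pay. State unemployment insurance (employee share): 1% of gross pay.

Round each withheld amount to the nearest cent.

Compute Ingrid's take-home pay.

State disability insurance: $2422.39 × 0.003 = $7.27
State unemployment insurance (employee share): $2422.39 × 0.01 = $24.22
Social Security tax: $2422.39 × 0.05 = $121.12
Group life insurance premium: $136.00
Total deductions = $7.27 + $24.22 + $121.12 + $136.00 = $288.61
Net pay = $2422.39 − $288.61 = $2133.78

$2133.78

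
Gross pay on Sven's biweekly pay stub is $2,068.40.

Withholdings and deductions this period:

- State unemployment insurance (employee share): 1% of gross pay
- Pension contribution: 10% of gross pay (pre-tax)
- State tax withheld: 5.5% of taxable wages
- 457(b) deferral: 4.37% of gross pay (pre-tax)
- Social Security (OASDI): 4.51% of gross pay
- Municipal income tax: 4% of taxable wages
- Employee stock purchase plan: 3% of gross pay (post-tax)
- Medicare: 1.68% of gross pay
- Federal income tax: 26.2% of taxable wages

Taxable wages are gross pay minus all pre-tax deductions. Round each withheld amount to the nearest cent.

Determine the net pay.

457(b) deferral: $2,068.40 × 0.0437 = $90.39
Pension contribution: $2,068.40 × 0.1 = $206.84
Pre-tax total = $90.39 + $206.84 = $297.23
Taxable wages = $2,068.40 − $297.23 = $1,771.17
State tax withheld: $1,771.17 × 0.055 = $97.41
Municipal income tax: $1,771.17 × 0.04 = $70.85
Federal income tax: $1,771.17 × 0.262 = $464.05
State unemployment insurance (employee share): $2,068.40 × 0.01 = $20.68
Social Security (OASDI): $2,068.40 × 0.0451 = $93.28
Medicare: $2,068.40 × 0.0168 = $34.75
Employee stock purchase plan: $2,068.40 × 0.03 = $62.05
Total deductions = $90.39 + $206.84 + $97.41 + $70.85 + $464.05 + $20.68 + $93.28 + $34.75 + $62.05 = $1,140.30
Net pay = $2,068.40 − $1,140.30 = $928.10

$928.10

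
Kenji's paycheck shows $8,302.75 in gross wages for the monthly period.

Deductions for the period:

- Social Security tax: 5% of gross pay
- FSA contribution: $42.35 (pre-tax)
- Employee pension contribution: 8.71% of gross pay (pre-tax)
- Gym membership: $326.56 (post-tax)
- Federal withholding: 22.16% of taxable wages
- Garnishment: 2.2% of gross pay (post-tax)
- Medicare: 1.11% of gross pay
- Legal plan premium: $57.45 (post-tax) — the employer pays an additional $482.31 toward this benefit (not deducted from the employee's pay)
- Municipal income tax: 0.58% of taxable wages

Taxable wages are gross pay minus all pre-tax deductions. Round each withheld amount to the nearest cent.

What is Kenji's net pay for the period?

$4,749.29

Employee pension contribution: $8,302.75 × 0.0871 = $723.17
FSA contribution: $42.35
Pre-tax total = $723.17 + $42.35 = $765.52
Taxable wages = $8,302.75 − $765.52 = $7,537.23
Federal withholding: $7,537.23 × 0.2216 = $1,670.25
Municipal income tax: $7,537.23 × 0.0058 = $43.72
Medicare: $8,302.75 × 0.0111 = $92.16
Social Security tax: $8,302.75 × 0.05 = $415.14
Gym membership: $326.56
Garnishment: $8,302.75 × 0.022 = $182.66
Legal plan premium: $57.45
(Employer's $482.31 toward legal plan premium is not withheld from the employee.)
Total deductions = $723.17 + $42.35 + $1,670.25 + $43.72 + $92.16 + $415.14 + $326.56 + $182.66 + $57.45 = $3,553.46
Net pay = $8,302.75 − $3,553.46 = $4,749.29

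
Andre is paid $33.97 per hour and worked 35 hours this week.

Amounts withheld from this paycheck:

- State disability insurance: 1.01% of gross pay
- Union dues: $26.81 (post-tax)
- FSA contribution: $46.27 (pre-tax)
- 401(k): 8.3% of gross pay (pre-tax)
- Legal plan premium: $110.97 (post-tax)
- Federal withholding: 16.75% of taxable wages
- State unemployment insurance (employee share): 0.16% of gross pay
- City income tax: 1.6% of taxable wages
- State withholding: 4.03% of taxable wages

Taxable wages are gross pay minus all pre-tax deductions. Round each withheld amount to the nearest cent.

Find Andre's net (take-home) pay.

Gross pay: 35 × $33.97 = $1188.95
401(k): $1188.95 × 0.083 = $98.68
FSA contribution: $46.27
Pre-tax total = $98.68 + $46.27 = $144.95
Taxable wages = $1188.95 − $144.95 = $1044.00
Federal withholding: $1044.00 × 0.1675 = $174.87
City income tax: $1044.00 × 0.016 = $16.70
State withholding: $1044.00 × 0.0403 = $42.07
State unemployment insurance (employee share): $1188.95 × 0.0016 = $1.90
State disability insurance: $1188.95 × 0.0101 = $12.01
Union dues: $26.81
Legal plan premium: $110.97
Total deductions = $98.68 + $46.27 + $174.87 + $16.70 + $42.07 + $1.90 + $12.01 + $26.81 + $110.97 = $530.28
Net pay = $1188.95 − $530.28 = $658.67

$658.67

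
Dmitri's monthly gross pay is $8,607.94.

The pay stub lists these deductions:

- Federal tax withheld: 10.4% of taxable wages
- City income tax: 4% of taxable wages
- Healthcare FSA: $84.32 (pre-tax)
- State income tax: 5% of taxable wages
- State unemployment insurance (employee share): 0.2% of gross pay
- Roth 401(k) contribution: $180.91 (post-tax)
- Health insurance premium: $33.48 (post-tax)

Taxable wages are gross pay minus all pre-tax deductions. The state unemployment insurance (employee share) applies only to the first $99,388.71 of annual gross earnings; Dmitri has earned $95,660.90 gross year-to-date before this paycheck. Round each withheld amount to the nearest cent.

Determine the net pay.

$6,648.19

Healthcare FSA: $84.32
Taxable wages = $8,607.94 − $84.32 = $8,523.62
Federal tax withheld: $8,523.62 × 0.104 = $886.46
State income tax: $8,523.62 × 0.05 = $426.18
City income tax: $8,523.62 × 0.04 = $340.94
State unemployment insurance (employee share): only $99,388.71 − $95,660.90 = $3,727.81 of this check is subject → $3,727.81 × 0.002 = $7.46
Health insurance premium: $33.48
Roth 401(k) contribution: $180.91
Total deductions = $84.32 + $886.46 + $426.18 + $340.94 + $7.46 + $33.48 + $180.91 = $1,959.75
Net pay = $8,607.94 − $1,959.75 = $6,648.19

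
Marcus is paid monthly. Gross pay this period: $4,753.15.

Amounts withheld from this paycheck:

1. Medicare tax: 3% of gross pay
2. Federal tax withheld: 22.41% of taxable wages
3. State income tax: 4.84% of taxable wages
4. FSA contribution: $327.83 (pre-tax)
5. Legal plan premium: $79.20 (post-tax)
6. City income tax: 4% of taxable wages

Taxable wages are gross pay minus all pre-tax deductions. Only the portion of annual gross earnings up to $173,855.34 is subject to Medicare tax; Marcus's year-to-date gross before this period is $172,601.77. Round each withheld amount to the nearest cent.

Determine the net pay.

FSA contribution: $327.83
Taxable wages = $4,753.15 − $327.83 = $4,425.32
City income tax: $4,425.32 × 0.04 = $177.01
Federal tax withheld: $4,425.32 × 0.2241 = $991.71
State income tax: $4,425.32 × 0.0484 = $214.19
Medicare tax: only $173,855.34 − $172,601.77 = $1,253.57 of this check is subject → $1,253.57 × 0.03 = $37.61
Legal plan premium: $79.20
Total deductions = $327.83 + $177.01 + $991.71 + $214.19 + $37.61 + $79.20 = $1,827.55
Net pay = $4,753.15 − $1,827.55 = $2,925.60

$2,925.60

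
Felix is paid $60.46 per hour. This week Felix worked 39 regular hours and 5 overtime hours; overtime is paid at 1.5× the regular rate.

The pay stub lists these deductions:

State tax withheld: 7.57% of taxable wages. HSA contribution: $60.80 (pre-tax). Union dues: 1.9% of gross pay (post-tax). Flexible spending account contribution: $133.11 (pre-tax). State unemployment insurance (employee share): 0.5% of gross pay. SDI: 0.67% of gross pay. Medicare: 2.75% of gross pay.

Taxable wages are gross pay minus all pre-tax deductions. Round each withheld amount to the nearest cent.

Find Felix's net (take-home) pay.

Regular pay: 39 × $60.46 = $2357.94
Overtime pay: 5 × $60.46 × 1.5 = $453.45
Gross pay = $2357.94 + $453.45 = $2811.39
Flexible spending account contribution: $133.11
HSA contribution: $60.80
Pre-tax total = $133.11 + $60.80 = $193.91
Taxable wages = $2811.39 − $193.91 = $2617.48
State tax withheld: $2617.48 × 0.0757 = $198.14
Medicare: $2811.39 × 0.0275 = $77.31
State unemployment insurance (employee share): $2811.39 × 0.005 = $14.06
SDI: $2811.39 × 0.0067 = $18.84
Union dues: $2811.39 × 0.019 = $53.42
Total deductions = $133.11 + $60.80 + $198.14 + $77.31 + $14.06 + $18.84 + $53.42 = $555.68
Net pay = $2811.39 − $555.68 = $2255.71

$2255.71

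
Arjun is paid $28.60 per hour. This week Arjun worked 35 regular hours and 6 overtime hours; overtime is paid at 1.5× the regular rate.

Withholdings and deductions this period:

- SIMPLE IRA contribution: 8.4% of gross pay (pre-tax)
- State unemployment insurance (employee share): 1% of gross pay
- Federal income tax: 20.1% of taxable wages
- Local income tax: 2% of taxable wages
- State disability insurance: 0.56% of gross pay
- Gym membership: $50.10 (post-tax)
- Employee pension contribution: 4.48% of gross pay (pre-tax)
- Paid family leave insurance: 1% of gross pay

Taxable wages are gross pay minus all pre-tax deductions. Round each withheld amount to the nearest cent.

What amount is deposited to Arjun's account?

Regular pay: 35 × $28.60 = $1001.00
Overtime pay: 6 × $28.60 × 1.5 = $257.40
Gross pay = $1001.00 + $257.40 = $1258.40
SIMPLE IRA contribution: $1258.40 × 0.084 = $105.71
Employee pension contribution: $1258.40 × 0.0448 = $56.38
Pre-tax total = $105.71 + $56.38 = $162.09
Taxable wages = $1258.40 − $162.09 = $1096.31
Local income tax: $1096.31 × 0.02 = $21.93
Federal income tax: $1096.31 × 0.201 = $220.36
State unemployment insurance (employee share): $1258.40 × 0.01 = $12.58
State disability insurance: $1258.40 × 0.0056 = $7.05
Paid family leave insurance: $1258.40 × 0.01 = $12.58
Gym membership: $50.10
Total deductions = $105.71 + $56.38 + $21.93 + $220.36 + $12.58 + $7.05 + $12.58 + $50.10 = $486.69
Net pay = $1258.40 − $486.69 = $771.71

$771.71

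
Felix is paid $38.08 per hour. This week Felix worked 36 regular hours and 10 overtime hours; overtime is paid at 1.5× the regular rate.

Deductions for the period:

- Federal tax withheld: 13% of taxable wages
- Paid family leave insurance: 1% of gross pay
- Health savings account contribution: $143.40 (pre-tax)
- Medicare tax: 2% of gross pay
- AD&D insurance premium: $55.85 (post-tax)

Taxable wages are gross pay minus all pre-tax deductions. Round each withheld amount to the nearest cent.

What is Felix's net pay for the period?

$1,450.74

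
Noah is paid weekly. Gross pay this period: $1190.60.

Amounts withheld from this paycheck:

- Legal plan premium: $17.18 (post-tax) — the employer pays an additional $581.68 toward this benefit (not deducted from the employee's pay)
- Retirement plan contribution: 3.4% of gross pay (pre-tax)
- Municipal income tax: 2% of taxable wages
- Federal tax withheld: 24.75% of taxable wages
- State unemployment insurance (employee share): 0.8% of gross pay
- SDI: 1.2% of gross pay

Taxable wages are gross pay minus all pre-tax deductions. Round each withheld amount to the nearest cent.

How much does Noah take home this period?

Retirement plan contribution: $1190.60 × 0.034 = $40.48
Taxable wages = $1190.60 − $40.48 = $1150.12
Federal tax withheld: $1150.12 × 0.2475 = $284.65
Municipal income tax: $1150.12 × 0.02 = $23.00
SDI: $1190.60 × 0.012 = $14.29
State unemployment insurance (employee share): $1190.60 × 0.008 = $9.52
Legal plan premium: $17.18
(Employer's $581.68 toward legal plan premium is not withheld from the employee.)
Total deductions = $40.48 + $284.65 + $23.00 + $14.29 + $9.52 + $17.18 = $389.12
Net pay = $1190.60 − $389.12 = $801.48

$801.48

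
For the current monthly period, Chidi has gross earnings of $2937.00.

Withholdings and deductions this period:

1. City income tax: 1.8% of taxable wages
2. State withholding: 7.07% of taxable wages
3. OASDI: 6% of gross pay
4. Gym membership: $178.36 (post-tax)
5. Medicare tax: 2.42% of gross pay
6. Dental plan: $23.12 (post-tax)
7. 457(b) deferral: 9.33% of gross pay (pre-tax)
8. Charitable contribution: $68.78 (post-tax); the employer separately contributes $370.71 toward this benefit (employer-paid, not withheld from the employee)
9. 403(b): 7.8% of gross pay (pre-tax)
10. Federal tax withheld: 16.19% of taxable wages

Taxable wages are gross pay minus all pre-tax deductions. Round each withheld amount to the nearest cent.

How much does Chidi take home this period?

$1306.39

457(b) deferral: $2937.00 × 0.0933 = $274.02
403(b): $2937.00 × 0.078 = $229.09
Pre-tax total = $274.02 + $229.09 = $503.11
Taxable wages = $2937.00 − $503.11 = $2433.89
State withholding: $2433.89 × 0.0707 = $172.08
Federal tax withheld: $2433.89 × 0.1619 = $394.05
City income tax: $2433.89 × 0.018 = $43.81
Medicare tax: $2937.00 × 0.0242 = $71.08
OASDI: $2937.00 × 0.06 = $176.22
Dental plan: $23.12
Gym membership: $178.36
Charitable contribution: $68.78
(Employer's $370.71 toward charitable contribution is not withheld from the employee.)
Total deductions = $274.02 + $229.09 + $172.08 + $394.05 + $43.81 + $71.08 + $176.22 + $23.12 + $178.36 + $68.78 = $1630.61
Net pay = $2937.00 − $1630.61 = $1306.39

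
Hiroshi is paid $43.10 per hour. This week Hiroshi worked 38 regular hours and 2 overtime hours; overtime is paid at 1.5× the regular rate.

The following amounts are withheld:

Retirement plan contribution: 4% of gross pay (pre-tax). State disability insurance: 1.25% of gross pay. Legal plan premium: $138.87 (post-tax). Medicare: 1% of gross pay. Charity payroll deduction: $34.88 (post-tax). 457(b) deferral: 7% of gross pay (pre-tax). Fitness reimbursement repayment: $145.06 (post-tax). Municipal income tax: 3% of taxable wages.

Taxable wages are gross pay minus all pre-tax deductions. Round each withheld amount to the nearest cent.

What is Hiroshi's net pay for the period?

Regular pay: 38 × $43.10 = $1,637.80
Overtime pay: 2 × $43.10 × 1.5 = $129.30
Gross pay = $1,637.80 + $129.30 = $1,767.10
Retirement plan contribution: $1,767.10 × 0.04 = $70.68
457(b) deferral: $1,767.10 × 0.07 = $123.70
Pre-tax total = $70.68 + $123.70 = $194.38
Taxable wages = $1,767.10 − $194.38 = $1,572.72
Municipal income tax: $1,572.72 × 0.03 = $47.18
Medicare: $1,767.10 × 0.01 = $17.67
State disability insurance: $1,767.10 × 0.0125 = $22.09
Fitness reimbursement repayment: $145.06
Legal plan premium: $138.87
Charity payroll deduction: $34.88
Total deductions = $70.68 + $123.70 + $47.18 + $17.67 + $22.09 + $145.06 + $138.87 + $34.88 = $600.13
Net pay = $1,767.10 − $600.13 = $1,166.97

$1,166.97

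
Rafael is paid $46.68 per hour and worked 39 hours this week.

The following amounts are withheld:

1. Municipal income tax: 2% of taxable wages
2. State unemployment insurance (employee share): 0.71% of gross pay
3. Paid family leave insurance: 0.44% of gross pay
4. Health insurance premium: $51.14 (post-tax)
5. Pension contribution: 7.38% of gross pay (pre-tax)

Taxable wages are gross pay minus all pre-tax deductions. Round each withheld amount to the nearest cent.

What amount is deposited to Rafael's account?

$1,580.37

Gross pay: 39 × $46.68 = $1,820.52
Pension contribution: $1,820.52 × 0.0738 = $134.35
Taxable wages = $1,820.52 − $134.35 = $1,686.17
Municipal income tax: $1,686.17 × 0.02 = $33.72
Paid family leave insurance: $1,820.52 × 0.0044 = $8.01
State unemployment insurance (employee share): $1,820.52 × 0.0071 = $12.93
Health insurance premium: $51.14
Total deductions = $134.35 + $33.72 + $8.01 + $12.93 + $51.14 = $240.15
Net pay = $1,820.52 − $240.15 = $1,580.37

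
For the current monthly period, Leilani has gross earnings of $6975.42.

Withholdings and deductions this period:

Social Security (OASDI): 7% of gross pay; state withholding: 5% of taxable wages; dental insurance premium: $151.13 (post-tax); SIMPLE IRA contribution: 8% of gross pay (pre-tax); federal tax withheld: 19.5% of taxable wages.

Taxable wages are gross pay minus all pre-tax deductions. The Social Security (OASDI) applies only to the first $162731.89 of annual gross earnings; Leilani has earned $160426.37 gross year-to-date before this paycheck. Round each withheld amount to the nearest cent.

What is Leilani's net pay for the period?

SIMPLE IRA contribution: $6975.42 × 0.08 = $558.03
Taxable wages = $6975.42 − $558.03 = $6417.39
State withholding: $6417.39 × 0.05 = $320.87
Federal tax withheld: $6417.39 × 0.195 = $1251.39
Social Security (OASDI): only $162731.89 − $160426.37 = $2305.52 of this check is subject → $2305.52 × 0.07 = $161.39
Dental insurance premium: $151.13
Total deductions = $558.03 + $320.87 + $1251.39 + $161.39 + $151.13 = $2442.81
Net pay = $6975.42 − $2442.81 = $4532.61

$4532.61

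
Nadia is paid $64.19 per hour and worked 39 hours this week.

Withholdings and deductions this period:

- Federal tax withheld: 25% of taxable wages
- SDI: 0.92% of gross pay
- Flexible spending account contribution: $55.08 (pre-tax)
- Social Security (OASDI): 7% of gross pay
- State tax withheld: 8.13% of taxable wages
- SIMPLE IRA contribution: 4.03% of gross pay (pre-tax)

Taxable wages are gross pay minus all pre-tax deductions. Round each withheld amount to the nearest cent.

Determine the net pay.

Gross pay: 39 × $64.19 = $2,503.41
Flexible spending account contribution: $55.08
SIMPLE IRA contribution: $2,503.41 × 0.0403 = $100.89
Pre-tax total = $55.08 + $100.89 = $155.97
Taxable wages = $2,503.41 − $155.97 = $2,347.44
Federal tax withheld: $2,347.44 × 0.25 = $586.86
State tax withheld: $2,347.44 × 0.0813 = $190.85
Social Security (OASDI): $2,503.41 × 0.07 = $175.24
SDI: $2,503.41 × 0.0092 = $23.03
Total deductions = $55.08 + $100.89 + $586.86 + $190.85 + $175.24 + $23.03 = $1,131.95
Net pay = $2,503.41 − $1,131.95 = $1,371.46

$1,371.46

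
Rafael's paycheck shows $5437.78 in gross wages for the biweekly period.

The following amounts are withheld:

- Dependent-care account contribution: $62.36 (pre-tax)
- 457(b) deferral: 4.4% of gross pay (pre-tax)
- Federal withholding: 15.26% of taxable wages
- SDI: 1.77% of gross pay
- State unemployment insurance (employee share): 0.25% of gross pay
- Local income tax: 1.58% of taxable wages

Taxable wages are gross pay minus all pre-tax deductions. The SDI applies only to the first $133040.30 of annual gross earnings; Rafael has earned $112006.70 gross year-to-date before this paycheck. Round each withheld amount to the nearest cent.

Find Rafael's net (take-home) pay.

Dependent-care account contribution: $62.36
457(b) deferral: $5437.78 × 0.044 = $239.26
Pre-tax total = $62.36 + $239.26 = $301.62
Taxable wages = $5437.78 − $301.62 = $5136.16
Local income tax: $5136.16 × 0.0158 = $81.15
Federal withholding: $5136.16 × 0.1526 = $783.78
State unemployment insurance (employee share): $5437.78 × 0.0025 = $13.59
SDI: cap not yet reached, full $5437.78 is subject → $5437.78 × 0.0177 = $96.25
Total deductions = $62.36 + $239.26 + $81.15 + $783.78 + $13.59 + $96.25 = $1276.39
Net pay = $5437.78 − $1276.39 = $4161.39

$4161.39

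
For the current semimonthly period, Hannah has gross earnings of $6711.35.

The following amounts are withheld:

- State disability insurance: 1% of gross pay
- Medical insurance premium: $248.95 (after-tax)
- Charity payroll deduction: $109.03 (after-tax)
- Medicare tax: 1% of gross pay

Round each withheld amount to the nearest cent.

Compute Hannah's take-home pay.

$6219.15

Medicare tax: $6711.35 × 0.01 = $67.11
State disability insurance: $6711.35 × 0.01 = $67.11
Medical insurance premium: $248.95
Charity payroll deduction: $109.03
Total deductions = $67.11 + $67.11 + $248.95 + $109.03 = $492.20
Net pay = $6711.35 − $492.20 = $6219.15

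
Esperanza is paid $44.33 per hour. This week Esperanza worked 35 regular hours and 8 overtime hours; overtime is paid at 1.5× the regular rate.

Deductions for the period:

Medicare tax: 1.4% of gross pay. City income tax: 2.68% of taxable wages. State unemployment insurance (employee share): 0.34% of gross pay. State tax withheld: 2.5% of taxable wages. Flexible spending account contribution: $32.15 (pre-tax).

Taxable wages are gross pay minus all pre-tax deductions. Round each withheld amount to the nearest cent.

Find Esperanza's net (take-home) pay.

$1908.85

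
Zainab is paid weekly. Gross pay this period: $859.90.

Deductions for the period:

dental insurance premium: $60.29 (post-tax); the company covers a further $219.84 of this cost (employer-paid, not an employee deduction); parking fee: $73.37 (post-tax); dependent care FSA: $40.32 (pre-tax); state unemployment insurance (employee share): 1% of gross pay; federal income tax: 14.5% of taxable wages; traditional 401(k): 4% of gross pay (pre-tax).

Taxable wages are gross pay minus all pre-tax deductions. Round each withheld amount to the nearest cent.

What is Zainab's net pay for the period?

$529.07

Dependent care FSA: $40.32
Traditional 401(k): $859.90 × 0.04 = $34.40
Pre-tax total = $40.32 + $34.40 = $74.72
Taxable wages = $859.90 − $74.72 = $785.18
Federal income tax: $785.18 × 0.145 = $113.85
State unemployment insurance (employee share): $859.90 × 0.01 = $8.60
Parking fee: $73.37
Dental insurance premium: $60.29
(Employer's $219.84 toward dental insurance premium is not withheld from the employee.)
Total deductions = $40.32 + $34.40 + $113.85 + $8.60 + $73.37 + $60.29 = $330.83
Net pay = $859.90 − $330.83 = $529.07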